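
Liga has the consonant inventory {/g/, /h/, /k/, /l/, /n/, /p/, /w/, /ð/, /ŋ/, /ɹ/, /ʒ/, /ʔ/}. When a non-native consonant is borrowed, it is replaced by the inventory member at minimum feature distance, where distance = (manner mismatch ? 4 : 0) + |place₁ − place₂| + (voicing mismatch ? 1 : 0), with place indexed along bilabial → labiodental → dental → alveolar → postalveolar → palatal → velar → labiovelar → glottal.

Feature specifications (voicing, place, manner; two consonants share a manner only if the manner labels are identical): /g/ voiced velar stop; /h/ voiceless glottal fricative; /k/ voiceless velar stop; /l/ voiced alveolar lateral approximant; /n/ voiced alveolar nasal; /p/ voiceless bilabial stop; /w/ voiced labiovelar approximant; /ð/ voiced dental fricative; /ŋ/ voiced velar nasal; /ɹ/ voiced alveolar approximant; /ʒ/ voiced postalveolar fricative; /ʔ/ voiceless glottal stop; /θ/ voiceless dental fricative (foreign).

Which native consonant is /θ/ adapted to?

/ð/ is closest: same manner (fricative), place distance 0 (dental→dental), voicing differs (+1); total 1. Next closest is /ʒ/ at distance 3.

ð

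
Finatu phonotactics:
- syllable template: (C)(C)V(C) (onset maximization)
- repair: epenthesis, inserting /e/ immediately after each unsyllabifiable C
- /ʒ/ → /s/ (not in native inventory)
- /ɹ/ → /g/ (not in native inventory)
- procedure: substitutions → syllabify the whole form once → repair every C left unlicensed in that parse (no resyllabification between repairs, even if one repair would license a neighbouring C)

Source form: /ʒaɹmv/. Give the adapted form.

sagmeve

Substitution: /ʒ/ → /s/, /ɹ/ → /g/, giving /sagmv/.
The consonants /m/, /v/ cannot be parsed into a legal (C)(C)V(C) syllable (at most one coda consonant is licensed; onsets may contain at most 2 consonants).
Epenthesis after each stranded consonant: /m/ → /me/, /v/ → /ve/.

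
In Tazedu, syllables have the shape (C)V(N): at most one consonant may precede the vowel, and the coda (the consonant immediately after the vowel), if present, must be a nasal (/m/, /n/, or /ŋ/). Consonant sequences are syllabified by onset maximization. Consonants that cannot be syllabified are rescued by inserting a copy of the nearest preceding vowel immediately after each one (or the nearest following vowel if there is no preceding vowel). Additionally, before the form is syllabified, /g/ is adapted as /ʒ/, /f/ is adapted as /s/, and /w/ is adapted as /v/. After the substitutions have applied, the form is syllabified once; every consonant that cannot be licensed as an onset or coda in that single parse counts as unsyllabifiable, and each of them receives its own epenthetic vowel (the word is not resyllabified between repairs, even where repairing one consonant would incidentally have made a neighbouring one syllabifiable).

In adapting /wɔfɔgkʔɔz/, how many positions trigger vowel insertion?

After substitution the input is /vɔsɔʒkʔɔz/.
The unsyllabifiable consonants are /ʒ/, /k/, /z/; each receives one epenthetic vowel.

3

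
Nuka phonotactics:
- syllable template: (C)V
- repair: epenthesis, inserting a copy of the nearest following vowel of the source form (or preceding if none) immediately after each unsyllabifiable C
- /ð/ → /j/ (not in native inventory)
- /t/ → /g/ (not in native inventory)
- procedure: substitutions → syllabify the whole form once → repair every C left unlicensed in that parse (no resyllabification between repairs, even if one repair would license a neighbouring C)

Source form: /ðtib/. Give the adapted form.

jigibi

Substitution: /ð/ → /j/, /t/ → /g/, giving /jgib/.
The consonants /j/, /b/ cannot be parsed into a legal (C)V syllable (no codas are permitted; onsets are limited to one consonant).
Epenthesis after each stranded consonant: /j/ → /ji/, /b/ → /bi/.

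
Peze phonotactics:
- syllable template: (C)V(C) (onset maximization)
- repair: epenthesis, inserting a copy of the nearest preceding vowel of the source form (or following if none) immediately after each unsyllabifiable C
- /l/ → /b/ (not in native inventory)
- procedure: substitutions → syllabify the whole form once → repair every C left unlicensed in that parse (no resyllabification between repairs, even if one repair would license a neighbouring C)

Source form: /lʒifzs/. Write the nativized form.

Substitution: /l/ → /b/, giving /bʒifzs/.
The consonants /b/, /z/, /s/ cannot be parsed into a legal (C)V(C) syllable (at most one coda consonant is licensed; onsets are limited to one consonant).
Each unlicensed consonant becomes the onset of a new syllable: /b/ → /bi/, /z/ → /zi/, /s/ → /si/.

biʒifzisi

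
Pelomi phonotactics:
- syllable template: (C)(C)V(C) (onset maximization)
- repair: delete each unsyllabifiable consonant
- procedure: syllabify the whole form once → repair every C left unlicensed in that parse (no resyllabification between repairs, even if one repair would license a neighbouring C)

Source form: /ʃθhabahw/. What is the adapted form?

θhabah

The consonants /ʃ/, /w/ cannot be parsed into a legal (C)(C)V(C) syllable (at most one coda consonant is licensed; onsets may contain at most 2 consonants).
Deletion applies to /ʃ/, /w/.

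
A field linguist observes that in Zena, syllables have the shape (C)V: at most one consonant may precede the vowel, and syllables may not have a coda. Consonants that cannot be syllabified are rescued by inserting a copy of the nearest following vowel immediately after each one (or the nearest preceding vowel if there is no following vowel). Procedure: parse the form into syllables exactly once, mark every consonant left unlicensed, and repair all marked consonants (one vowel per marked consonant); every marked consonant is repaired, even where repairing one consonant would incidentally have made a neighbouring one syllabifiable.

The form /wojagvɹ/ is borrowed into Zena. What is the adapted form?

Syllabifying with onset maximization leaves /g/, /v/, /ɹ/ stranded (no codas are permitted; onsets are limited to one consonant).
Epenthesis after each stranded consonant: /g/ → /ga/, /v/ → /va/, /ɹ/ → /ɹa/.

wojagavaɹa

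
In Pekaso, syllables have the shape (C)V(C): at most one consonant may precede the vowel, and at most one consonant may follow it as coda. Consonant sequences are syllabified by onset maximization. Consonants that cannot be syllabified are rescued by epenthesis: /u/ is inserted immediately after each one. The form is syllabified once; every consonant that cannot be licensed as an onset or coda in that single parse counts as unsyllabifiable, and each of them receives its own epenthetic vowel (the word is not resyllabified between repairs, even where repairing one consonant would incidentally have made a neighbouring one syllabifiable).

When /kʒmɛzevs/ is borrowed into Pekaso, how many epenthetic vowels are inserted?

3

The unsyllabifiable consonants are /k/, /ʒ/, /s/; each receives one epenthetic vowel.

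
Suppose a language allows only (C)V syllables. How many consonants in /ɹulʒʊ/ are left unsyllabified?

The consonants /l/ cannot be parsed into a legal (C)V syllable (no codas are permitted; onsets are limited to one consonant).

1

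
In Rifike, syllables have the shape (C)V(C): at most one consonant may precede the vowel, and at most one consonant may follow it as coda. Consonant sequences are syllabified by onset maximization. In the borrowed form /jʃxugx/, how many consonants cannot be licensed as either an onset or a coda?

The consonants /j/, /ʃ/, /x/ cannot be parsed into a legal (C)V(C) syllable (at most one coda consonant is licensed; onsets are limited to one consonant).

3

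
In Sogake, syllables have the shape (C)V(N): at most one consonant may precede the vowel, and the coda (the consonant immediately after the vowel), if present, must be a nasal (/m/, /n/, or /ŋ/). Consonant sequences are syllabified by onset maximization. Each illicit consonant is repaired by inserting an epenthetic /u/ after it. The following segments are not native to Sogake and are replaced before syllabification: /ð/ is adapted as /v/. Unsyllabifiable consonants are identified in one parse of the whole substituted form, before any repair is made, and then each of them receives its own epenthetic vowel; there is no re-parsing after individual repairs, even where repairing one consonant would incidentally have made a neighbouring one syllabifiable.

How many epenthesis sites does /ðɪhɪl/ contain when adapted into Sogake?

After substitution the input is /vɪhɪl/.
The unsyllabifiable consonants are /l/; each receives one epenthetic vowel.

1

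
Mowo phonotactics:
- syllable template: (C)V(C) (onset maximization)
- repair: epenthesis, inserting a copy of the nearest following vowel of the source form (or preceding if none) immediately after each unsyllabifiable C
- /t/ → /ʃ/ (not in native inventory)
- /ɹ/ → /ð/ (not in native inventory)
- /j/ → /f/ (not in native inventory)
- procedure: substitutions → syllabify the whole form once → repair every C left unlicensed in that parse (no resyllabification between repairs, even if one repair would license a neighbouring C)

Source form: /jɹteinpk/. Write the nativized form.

feðeʃeinpiki

Substitution: /j/ → /f/, /ɹ/ → /ð/, /t/ → /ʃ/, giving /fðʃeinpk/.
Under (C)V(C), the unsyllabifiable consonants are /f/, /ð/, /p/, /k/ (at most one coda consonant is licensed; onsets are limited to one consonant).
Inserting the epenthetic vowel yields /f/ → /fe/, /ð/ → /ðe/, /p/ → /pi/, /k/ → /ki/.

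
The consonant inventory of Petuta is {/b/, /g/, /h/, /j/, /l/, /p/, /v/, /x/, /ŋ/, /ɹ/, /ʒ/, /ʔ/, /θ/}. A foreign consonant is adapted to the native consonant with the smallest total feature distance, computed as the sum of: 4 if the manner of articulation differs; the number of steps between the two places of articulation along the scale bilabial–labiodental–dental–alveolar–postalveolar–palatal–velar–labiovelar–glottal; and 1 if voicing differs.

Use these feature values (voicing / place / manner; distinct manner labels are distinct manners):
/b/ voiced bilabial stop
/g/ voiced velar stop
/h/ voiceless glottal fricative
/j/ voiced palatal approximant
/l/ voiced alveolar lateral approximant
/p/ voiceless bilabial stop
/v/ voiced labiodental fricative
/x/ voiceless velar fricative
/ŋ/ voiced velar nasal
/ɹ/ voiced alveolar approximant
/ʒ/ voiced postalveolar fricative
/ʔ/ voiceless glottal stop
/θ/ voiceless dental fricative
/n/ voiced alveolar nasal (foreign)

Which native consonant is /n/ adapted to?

/ŋ/ is closest: same manner (nasal), place distance 3 (alveolar→velar), same voicing; total 3. Next closest is /l/ at distance 4.

ŋ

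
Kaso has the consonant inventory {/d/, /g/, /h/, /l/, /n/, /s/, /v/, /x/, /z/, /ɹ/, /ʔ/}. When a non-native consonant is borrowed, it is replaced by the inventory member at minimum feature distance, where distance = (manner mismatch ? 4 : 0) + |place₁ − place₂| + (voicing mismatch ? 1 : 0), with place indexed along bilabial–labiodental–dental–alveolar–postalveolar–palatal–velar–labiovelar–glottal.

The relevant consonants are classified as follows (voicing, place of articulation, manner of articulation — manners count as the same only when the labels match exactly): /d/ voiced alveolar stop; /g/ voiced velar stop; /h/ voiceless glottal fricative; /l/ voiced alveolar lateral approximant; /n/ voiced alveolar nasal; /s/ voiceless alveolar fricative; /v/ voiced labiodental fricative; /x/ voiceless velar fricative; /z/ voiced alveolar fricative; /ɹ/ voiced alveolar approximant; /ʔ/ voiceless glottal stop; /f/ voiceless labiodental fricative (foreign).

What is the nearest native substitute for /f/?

/v/ is closest: same manner (fricative), place distance 0 (labiodental→labiodental), voicing differs (+1); total 1. Next closest is /s/ at distance 2.

v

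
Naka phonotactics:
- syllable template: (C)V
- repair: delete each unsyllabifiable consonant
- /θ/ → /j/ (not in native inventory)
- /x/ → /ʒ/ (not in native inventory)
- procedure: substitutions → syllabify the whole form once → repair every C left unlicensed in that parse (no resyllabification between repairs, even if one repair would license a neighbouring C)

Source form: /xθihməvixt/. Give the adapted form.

Substitution: /x/ → /ʒ/, /θ/ → /j/, giving /ʒjihməviʒt/.
The consonants /ʒ/, /h/, /ʒ/, /t/ cannot be parsed into a legal (C)V syllable (no codas are permitted; onsets are limited to one consonant).
Deletion applies to /ʒ/, /h/, /ʒ/, /t/.

jiməvi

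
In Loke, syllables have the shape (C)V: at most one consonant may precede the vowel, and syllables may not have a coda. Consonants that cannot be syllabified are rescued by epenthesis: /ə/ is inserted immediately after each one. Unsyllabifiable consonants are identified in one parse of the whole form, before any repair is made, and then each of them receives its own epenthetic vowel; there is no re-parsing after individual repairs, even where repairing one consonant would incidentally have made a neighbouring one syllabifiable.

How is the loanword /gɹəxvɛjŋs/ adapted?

gəɹəxəvɛjəŋəsə

The consonants /g/, /x/, /j/, /ŋ/, /s/ cannot be parsed into a legal (C)V syllable (no codas are permitted; onsets are limited to one consonant).
Each unlicensed consonant becomes the onset of a new syllable: /g/ → /gə/, /x/ → /xə/, /j/ → /jə/, /ŋ/ → /ŋə/, /s/ → /sə/.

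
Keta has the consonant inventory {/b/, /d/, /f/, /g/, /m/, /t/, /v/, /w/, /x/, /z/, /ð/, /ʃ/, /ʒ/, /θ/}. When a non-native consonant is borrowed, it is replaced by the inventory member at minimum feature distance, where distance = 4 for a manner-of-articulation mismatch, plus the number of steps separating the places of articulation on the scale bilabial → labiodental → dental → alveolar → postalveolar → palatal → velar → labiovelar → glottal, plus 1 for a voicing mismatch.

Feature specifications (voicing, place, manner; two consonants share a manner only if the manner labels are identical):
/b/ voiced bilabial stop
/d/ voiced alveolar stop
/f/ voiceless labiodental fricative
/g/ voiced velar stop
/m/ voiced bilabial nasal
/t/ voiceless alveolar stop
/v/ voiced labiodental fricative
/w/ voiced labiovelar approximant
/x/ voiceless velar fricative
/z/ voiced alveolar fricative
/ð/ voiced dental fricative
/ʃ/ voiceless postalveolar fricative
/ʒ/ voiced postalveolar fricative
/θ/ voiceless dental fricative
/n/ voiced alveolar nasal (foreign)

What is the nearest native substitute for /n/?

m

/m/ is closest: same manner (nasal), place distance 3 (alveolar→bilabial), same voicing; total 3. Next closest is /d/ at distance 4.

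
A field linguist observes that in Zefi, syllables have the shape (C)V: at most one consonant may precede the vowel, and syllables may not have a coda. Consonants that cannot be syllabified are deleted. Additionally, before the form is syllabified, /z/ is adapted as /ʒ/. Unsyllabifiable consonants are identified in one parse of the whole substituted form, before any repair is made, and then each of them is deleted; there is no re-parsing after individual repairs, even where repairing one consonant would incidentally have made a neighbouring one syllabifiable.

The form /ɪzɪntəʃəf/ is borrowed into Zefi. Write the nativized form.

ɪʒɪtəʃə

Substitution: /z/ → /ʒ/, giving /ɪʒɪntəʃəf/.
Syllabifying with onset maximization leaves /n/, /f/ stranded (no codas are permitted; onsets are limited to one consonant).
Deleting the stranded consonants removes /n/, /f/.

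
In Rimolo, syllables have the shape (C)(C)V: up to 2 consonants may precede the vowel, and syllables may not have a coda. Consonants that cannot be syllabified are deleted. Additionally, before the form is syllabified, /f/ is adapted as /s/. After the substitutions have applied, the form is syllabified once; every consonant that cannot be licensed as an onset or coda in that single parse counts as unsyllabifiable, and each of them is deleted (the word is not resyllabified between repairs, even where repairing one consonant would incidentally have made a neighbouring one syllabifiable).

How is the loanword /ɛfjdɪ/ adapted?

Substitution: /f/ → /s/, giving /ɛsjdɪ/.
Syllabifying with onset maximization leaves /s/ stranded (no codas are permitted; onsets may contain at most 2 consonants).
Deleting the stranded consonants removes /s/.

ɛjdɪ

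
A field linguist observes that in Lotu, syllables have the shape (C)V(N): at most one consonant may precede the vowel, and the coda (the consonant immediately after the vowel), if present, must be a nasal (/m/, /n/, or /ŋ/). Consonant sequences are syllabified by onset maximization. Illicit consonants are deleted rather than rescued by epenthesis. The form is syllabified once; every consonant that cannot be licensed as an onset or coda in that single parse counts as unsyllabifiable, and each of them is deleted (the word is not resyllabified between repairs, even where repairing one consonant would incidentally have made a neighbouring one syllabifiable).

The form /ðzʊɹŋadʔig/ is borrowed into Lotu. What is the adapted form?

Under (C)V(N), the unsyllabifiable consonants are /ð/, /ɹ/, /d/, /g/ (only a nasal (/m/, /n/, or /ŋ/) is licensed in coda position; onsets are limited to one consonant).
Deleting the stranded consonants removes /ð/, /ɹ/, /d/, /g/.

zʊŋaʔi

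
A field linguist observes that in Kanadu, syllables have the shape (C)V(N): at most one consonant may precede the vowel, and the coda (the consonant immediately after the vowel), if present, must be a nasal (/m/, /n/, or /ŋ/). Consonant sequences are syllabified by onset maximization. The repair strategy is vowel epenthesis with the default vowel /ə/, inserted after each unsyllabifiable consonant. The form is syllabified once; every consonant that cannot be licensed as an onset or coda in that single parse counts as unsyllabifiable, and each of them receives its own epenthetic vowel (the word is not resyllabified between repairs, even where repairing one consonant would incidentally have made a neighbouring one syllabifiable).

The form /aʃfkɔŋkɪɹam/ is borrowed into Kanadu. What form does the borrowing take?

aʃəfəkɔŋkɪɹam

The consonants /ʃ/, /f/ cannot be parsed into a legal (C)V(N) syllable (only a nasal (/m/, /n/, or /ŋ/) is licensed in coda position; onsets are limited to one consonant).
Inserting the epenthetic vowel yields /ʃ/ → /ʃə/, /f/ → /fə/.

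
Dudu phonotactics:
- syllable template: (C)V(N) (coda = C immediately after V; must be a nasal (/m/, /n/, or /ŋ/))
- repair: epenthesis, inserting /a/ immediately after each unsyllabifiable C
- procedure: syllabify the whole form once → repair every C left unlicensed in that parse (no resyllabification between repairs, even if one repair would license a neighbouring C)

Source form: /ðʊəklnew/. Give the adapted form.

Under (C)V(N), the unsyllabifiable consonants are /k/, /l/, /w/ (only a nasal (/m/, /n/, or /ŋ/) is licensed in coda position; onsets are limited to one consonant).
Each unlicensed consonant becomes the onset of a new syllable: /k/ → /ka/, /l/ → /la/, /w/ → /wa/.

ðʊəkalanewa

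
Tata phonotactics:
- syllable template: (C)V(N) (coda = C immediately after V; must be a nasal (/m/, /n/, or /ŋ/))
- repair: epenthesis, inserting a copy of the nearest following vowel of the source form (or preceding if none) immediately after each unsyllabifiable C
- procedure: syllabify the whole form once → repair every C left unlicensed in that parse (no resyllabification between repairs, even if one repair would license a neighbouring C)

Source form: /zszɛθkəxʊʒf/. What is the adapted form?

zɛsɛzɛθəkəxʊʒʊfʊ

Under (C)V(N), the unsyllabifiable consonants are /z/, /s/, /θ/, /ʒ/, /f/ (only a nasal (/m/, /n/, or /ŋ/) is licensed in coda position; onsets are limited to one consonant).
Inserting the epenthetic vowel yields /z/ → /zɛ/, /s/ → /sɛ/, /θ/ → /θə/, /ʒ/ → /ʒʊ/, /f/ → /fʊ/.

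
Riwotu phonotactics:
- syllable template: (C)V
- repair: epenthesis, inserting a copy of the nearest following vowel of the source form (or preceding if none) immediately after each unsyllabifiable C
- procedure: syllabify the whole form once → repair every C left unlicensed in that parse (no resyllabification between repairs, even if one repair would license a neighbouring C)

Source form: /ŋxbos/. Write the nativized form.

Under (C)V, the unsyllabifiable consonants are /ŋ/, /x/, /s/ (no codas are permitted; onsets are limited to one consonant).
Inserting the epenthetic vowel yields /ŋ/ → /ŋo/, /x/ → /xo/, /s/ → /so/.

ŋoxoboso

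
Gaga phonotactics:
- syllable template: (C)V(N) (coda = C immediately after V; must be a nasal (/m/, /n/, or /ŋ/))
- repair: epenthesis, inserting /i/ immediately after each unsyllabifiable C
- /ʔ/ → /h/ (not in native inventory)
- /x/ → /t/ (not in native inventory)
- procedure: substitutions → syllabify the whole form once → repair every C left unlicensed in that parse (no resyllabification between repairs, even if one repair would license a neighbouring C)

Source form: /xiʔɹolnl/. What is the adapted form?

Substitution: /x/ → /t/, /ʔ/ → /h/, giving /tihɹolnl/.
The consonants /h/, /l/, /n/, /l/ cannot be parsed into a legal (C)V(N) syllable (only a nasal (/m/, /n/, or /ŋ/) is licensed in coda position; onsets are limited to one consonant).
Inserting the epenthetic vowel yields /h/ → /hi/, /l/ → /li/, /n/ → /ni/, /l/ → /li/.

tihiɹolinili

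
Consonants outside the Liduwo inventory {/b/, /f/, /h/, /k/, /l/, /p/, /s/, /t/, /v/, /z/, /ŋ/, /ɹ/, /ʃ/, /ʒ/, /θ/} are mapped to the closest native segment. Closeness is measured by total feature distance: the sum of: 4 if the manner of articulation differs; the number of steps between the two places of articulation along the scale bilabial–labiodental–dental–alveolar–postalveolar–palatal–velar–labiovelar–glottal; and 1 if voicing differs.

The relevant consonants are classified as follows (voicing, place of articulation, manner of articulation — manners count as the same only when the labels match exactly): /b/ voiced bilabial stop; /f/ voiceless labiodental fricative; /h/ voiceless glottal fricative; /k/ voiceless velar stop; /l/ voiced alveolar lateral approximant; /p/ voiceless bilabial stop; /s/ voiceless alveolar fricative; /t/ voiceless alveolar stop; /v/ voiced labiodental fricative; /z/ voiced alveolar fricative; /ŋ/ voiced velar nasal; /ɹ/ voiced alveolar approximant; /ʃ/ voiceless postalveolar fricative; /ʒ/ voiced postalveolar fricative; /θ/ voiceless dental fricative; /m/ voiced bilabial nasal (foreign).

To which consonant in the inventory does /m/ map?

/b/ is closest: manner differs (nasal→stop, +4), place distance 0 (bilabial→bilabial), same voicing; total 4. Next closest is /p/ at distance 5.

b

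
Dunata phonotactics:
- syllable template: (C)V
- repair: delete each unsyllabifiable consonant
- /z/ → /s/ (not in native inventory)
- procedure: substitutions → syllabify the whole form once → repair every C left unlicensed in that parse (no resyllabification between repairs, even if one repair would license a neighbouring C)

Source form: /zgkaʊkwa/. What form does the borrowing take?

Substitution: /z/ → /s/, giving /sgkaʊkwa/.
Syllabifying with onset maximization leaves /s/, /g/, /k/ stranded (no codas are permitted; onsets are limited to one consonant).
Deletion applies to /s/, /g/, /k/.

kaʊwa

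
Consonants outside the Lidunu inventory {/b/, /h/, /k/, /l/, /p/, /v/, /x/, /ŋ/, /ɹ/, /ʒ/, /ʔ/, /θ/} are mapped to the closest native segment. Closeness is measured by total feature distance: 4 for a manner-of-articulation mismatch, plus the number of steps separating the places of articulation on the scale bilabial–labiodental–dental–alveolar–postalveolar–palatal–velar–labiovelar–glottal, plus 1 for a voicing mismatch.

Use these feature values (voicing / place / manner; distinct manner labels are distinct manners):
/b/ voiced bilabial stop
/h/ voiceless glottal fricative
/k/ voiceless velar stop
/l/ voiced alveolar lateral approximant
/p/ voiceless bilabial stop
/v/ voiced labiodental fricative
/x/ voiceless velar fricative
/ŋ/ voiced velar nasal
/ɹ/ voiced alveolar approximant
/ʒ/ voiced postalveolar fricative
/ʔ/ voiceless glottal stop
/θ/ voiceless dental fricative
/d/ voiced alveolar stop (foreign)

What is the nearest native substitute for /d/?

b

/b/ is closest: same manner (stop), place distance 3 (alveolar→bilabial), same voicing; total 3. Next closest is /k/ at distance 4.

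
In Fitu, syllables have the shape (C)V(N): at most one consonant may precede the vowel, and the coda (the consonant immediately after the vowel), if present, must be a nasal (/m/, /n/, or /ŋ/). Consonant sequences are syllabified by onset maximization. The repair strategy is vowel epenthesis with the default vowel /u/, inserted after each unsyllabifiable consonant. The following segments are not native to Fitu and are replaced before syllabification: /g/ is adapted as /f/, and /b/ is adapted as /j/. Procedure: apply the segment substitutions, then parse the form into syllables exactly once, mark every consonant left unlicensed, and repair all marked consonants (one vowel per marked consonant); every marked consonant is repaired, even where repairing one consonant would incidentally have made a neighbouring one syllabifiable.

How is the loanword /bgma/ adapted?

Substitution: /b/ → /j/, /g/ → /f/, giving /jfma/.
The consonants /j/, /f/ cannot be parsed into a legal (C)V(N) syllable (only a nasal (/m/, /n/, or /ŋ/) is licensed in coda position; onsets are limited to one consonant).
Each unlicensed consonant becomes the onset of a new syllable: /j/ → /ju/, /f/ → /fu/.

jufuma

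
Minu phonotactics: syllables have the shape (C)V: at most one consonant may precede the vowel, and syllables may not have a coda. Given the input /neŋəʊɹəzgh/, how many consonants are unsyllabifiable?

Syllabifying with onset maximization leaves /z/, /g/, /h/ stranded (no codas are permitted; onsets are limited to one consonant).

3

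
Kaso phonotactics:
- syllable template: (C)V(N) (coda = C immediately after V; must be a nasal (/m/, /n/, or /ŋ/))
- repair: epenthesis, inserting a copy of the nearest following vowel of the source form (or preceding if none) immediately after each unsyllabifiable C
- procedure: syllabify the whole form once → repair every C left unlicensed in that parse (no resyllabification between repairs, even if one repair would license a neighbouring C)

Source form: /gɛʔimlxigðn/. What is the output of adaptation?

The consonants /l/, /g/, /ð/, /n/ cannot be parsed into a legal (C)V(N) syllable (only a nasal (/m/, /n/, or /ŋ/) is licensed in coda position; onsets are limited to one consonant).
Each unlicensed consonant becomes the onset of a new syllable: /l/ → /li/, /g/ → /gi/, /ð/ → /ði/, /n/ → /ni/.

gɛʔimlixigiðini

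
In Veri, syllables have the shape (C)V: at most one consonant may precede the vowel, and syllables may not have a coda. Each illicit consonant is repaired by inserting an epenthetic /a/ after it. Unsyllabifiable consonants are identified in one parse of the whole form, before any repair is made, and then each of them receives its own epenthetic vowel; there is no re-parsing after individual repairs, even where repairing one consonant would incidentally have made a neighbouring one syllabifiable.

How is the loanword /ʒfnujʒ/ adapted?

ʒafanujaʒa

The consonants /ʒ/, /f/, /j/, /ʒ/ cannot be parsed into a legal (C)V syllable (no codas are permitted; onsets are limited to one consonant).
Each unlicensed consonant becomes the onset of a new syllable: /ʒ/ → /ʒa/, /f/ → /fa/, /j/ → /ja/, /ʒ/ → /ʒa/.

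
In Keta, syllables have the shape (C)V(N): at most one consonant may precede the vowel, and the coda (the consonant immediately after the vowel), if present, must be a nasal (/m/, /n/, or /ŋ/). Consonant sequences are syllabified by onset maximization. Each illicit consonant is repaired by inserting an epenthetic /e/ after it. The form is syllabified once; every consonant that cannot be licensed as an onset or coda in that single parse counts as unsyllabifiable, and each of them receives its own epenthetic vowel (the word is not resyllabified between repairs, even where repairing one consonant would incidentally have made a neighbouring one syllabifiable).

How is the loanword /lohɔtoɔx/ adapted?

lohɔtoɔxe

Under (C)V(N), the unsyllabifiable consonants are /x/ (only a nasal (/m/, /n/, or /ŋ/) is licensed in coda position; onsets are limited to one consonant).
Inserting the epenthetic vowel yields /x/ → /xe/.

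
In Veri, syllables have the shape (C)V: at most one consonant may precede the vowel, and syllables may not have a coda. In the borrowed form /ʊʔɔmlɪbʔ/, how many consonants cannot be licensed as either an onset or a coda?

3

The consonants /m/, /b/, /ʔ/ cannot be parsed into a legal (C)V syllable (no codas are permitted; onsets are limited to one consonant).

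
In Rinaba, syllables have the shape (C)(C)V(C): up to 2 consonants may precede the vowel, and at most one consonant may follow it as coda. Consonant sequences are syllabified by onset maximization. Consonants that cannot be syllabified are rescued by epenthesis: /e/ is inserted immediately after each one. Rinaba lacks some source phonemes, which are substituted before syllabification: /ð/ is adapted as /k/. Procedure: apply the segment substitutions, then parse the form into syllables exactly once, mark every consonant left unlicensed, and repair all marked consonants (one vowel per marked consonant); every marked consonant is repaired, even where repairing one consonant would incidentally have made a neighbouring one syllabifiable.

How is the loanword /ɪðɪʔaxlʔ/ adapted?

ɪkɪʔaxleʔe

Substitution: /ð/ → /k/, giving /ɪkɪʔaxlʔ/.
Under (C)(C)V(C), the unsyllabifiable consonants are /l/, /ʔ/ (at most one coda consonant is licensed; onsets may contain at most 2 consonants).
Inserting the epenthetic vowel yields /l/ → /le/, /ʔ/ → /ʔe/.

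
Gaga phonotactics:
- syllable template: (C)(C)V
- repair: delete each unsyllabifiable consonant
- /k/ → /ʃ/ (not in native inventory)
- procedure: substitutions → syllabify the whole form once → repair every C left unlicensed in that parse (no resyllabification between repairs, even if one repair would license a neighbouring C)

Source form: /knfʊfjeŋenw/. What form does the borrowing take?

Substitution: /k/ → /ʃ/, giving /ʃnfʊfjeŋenw/.
Under (C)(C)V, the unsyllabifiable consonants are /ʃ/, /n/, /w/ (no codas are permitted; onsets may contain at most 2 consonants).
Each unlicensed consonant is deleted: /ʃ/, /n/, /w/.

nfʊfjeŋe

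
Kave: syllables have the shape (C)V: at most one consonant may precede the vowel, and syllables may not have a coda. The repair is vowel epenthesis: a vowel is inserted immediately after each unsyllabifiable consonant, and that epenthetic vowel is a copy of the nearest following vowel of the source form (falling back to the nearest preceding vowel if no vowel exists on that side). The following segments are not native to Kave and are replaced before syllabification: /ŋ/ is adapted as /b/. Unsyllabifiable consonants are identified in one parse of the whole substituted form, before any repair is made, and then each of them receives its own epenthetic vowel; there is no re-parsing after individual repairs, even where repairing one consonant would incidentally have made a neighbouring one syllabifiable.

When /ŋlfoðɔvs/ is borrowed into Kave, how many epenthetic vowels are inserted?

After substitution the input is /blfoðɔvs/.
The unsyllabifiable consonants are /b/, /l/, /v/, /s/; each receives one epenthetic vowel.

4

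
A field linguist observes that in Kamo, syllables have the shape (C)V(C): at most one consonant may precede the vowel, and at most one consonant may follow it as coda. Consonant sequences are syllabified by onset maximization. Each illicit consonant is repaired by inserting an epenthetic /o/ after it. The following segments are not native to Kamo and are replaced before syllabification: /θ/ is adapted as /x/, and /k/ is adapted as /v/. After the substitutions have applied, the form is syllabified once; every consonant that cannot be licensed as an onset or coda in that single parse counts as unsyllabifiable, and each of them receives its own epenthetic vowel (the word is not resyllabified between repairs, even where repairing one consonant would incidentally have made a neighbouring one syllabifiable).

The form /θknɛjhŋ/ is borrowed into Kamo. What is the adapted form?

xovonɛjhoŋo

Substitution: /θ/ → /x/, /k/ → /v/, giving /xvnɛjhŋ/.
The consonants /x/, /v/, /h/, /ŋ/ cannot be parsed into a legal (C)V(C) syllable (at most one coda consonant is licensed; onsets are limited to one consonant).
Epenthesis after each stranded consonant: /x/ → /xo/, /v/ → /vo/, /h/ → /ho/, /ŋ/ → /ŋo/.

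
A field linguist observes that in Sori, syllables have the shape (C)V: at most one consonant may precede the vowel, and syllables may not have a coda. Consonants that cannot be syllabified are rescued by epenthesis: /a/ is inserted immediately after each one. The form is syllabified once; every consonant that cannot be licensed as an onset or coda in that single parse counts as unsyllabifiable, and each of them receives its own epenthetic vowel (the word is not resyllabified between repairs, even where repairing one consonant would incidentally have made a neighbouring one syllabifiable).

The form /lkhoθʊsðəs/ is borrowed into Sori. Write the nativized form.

lakahoθʊsaðəsa

The consonants /l/, /k/, /s/, /s/ cannot be parsed into a legal (C)V syllable (no codas are permitted; onsets are limited to one consonant).
Inserting the epenthetic vowel yields /l/ → /la/, /k/ → /ka/, /s/ → /sa/, /s/ → /sa/.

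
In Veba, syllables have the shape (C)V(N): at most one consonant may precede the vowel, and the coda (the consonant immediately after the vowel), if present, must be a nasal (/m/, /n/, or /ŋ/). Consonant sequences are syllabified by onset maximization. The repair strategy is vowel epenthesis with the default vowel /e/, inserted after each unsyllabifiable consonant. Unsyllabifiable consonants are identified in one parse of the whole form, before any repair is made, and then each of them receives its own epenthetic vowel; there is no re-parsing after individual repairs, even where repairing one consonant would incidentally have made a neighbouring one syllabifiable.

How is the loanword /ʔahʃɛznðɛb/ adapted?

Under (C)V(N), the unsyllabifiable consonants are /h/, /z/, /n/, /b/ (only a nasal (/m/, /n/, or /ŋ/) is licensed in coda position; onsets are limited to one consonant).
Inserting the epenthetic vowel yields /h/ → /he/, /z/ → /ze/, /n/ → /ne/, /b/ → /be/.

ʔaheʃɛzeneðɛbe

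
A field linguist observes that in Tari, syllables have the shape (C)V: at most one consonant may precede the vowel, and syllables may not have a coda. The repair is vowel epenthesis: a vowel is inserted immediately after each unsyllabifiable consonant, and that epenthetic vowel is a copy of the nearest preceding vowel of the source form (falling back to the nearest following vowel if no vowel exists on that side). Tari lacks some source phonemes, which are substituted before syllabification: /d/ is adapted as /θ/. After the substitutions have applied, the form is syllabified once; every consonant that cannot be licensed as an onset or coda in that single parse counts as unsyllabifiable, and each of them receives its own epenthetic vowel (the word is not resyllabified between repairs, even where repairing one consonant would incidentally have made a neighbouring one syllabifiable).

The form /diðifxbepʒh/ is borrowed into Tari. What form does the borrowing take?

Substitution: /d/ → /θ/, giving /θiðifxbepʒh/.
The consonants /f/, /x/, /p/, /ʒ/, /h/ cannot be parsed into a legal (C)V syllable (no codas are permitted; onsets are limited to one consonant).
Each unlicensed consonant becomes the onset of a new syllable: /f/ → /fi/, /x/ → /xi/, /p/ → /pe/, /ʒ/ → /ʒe/, /h/ → /he/.

θiðifixibepeʒehe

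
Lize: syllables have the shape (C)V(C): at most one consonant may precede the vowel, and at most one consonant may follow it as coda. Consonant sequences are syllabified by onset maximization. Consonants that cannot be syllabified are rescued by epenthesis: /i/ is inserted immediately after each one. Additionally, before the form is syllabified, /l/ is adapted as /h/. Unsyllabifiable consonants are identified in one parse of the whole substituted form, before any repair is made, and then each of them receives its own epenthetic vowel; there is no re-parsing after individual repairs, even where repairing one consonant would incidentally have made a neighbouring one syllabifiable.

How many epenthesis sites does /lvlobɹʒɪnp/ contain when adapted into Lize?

4

After substitution the input is /hvhobɹʒɪnp/.
The unsyllabifiable consonants are /h/, /v/, /ɹ/, /p/; each receives one epenthetic vowel.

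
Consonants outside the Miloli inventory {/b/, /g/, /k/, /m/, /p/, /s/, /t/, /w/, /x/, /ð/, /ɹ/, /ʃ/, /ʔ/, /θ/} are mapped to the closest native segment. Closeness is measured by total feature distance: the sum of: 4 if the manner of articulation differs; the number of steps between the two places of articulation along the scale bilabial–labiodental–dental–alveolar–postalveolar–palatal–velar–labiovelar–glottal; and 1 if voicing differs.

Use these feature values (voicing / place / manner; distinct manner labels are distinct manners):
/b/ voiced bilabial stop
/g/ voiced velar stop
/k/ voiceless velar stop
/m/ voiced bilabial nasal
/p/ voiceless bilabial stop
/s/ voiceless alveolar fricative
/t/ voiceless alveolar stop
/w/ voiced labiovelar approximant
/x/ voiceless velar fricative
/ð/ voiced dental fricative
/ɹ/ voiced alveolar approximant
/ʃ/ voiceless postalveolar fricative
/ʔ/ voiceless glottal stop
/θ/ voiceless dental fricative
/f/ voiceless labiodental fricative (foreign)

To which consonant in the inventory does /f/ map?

θ

/θ/ is closest: same manner (fricative), place distance 1 (labiodental→dental), same voicing; total 1. Next closest is /s/ at distance 2.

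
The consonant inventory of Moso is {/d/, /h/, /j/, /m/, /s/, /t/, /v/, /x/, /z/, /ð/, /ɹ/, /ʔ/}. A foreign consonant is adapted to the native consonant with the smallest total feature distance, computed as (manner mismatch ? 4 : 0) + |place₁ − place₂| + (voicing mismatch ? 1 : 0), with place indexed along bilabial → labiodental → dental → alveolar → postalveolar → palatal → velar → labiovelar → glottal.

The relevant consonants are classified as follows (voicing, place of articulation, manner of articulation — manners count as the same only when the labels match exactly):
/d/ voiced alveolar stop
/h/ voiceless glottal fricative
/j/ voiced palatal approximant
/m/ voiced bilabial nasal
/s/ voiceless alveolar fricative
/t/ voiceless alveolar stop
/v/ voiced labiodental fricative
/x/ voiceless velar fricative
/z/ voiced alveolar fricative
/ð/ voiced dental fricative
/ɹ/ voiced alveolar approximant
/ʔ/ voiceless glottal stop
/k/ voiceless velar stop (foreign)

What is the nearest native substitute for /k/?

ʔ

/ʔ/ is closest: same manner (stop), place distance 2 (velar→glottal), same voicing; total 2. Next closest is /t/ at distance 3.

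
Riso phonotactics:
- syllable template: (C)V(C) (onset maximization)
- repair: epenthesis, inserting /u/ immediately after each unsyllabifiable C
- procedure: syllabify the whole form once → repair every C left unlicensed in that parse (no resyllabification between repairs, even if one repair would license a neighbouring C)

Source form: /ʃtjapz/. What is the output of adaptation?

ʃutujapzu

Syllabifying with onset maximization leaves /ʃ/, /t/, /z/ stranded (at most one coda consonant is licensed; onsets are limited to one consonant).
Inserting the epenthetic vowel yields /ʃ/ → /ʃu/, /t/ → /tu/, /z/ → /zu/.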